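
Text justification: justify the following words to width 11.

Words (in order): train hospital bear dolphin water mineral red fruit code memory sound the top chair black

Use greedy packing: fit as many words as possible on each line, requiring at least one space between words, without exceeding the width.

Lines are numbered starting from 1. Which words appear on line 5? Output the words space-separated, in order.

Line 1: ['train'] (min_width=5, slack=6)
Line 2: ['hospital'] (min_width=8, slack=3)
Line 3: ['bear'] (min_width=4, slack=7)
Line 4: ['dolphin'] (min_width=7, slack=4)
Line 5: ['water'] (min_width=5, slack=6)
Line 6: ['mineral', 'red'] (min_width=11, slack=0)
Line 7: ['fruit', 'code'] (min_width=10, slack=1)
Line 8: ['memory'] (min_width=6, slack=5)
Line 9: ['sound', 'the'] (min_width=9, slack=2)
Line 10: ['top', 'chair'] (min_width=9, slack=2)
Line 11: ['black'] (min_width=5, slack=6)

Answer: water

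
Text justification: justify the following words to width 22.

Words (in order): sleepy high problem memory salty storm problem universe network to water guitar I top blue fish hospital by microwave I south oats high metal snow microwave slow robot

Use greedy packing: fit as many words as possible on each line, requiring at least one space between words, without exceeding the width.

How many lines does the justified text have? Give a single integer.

Answer: 9

Derivation:
Line 1: ['sleepy', 'high', 'problem'] (min_width=19, slack=3)
Line 2: ['memory', 'salty', 'storm'] (min_width=18, slack=4)
Line 3: ['problem', 'universe'] (min_width=16, slack=6)
Line 4: ['network', 'to', 'water'] (min_width=16, slack=6)
Line 5: ['guitar', 'I', 'top', 'blue', 'fish'] (min_width=22, slack=0)
Line 6: ['hospital', 'by', 'microwave'] (min_width=21, slack=1)
Line 7: ['I', 'south', 'oats', 'high'] (min_width=17, slack=5)
Line 8: ['metal', 'snow', 'microwave'] (min_width=20, slack=2)
Line 9: ['slow', 'robot'] (min_width=10, slack=12)
Total lines: 9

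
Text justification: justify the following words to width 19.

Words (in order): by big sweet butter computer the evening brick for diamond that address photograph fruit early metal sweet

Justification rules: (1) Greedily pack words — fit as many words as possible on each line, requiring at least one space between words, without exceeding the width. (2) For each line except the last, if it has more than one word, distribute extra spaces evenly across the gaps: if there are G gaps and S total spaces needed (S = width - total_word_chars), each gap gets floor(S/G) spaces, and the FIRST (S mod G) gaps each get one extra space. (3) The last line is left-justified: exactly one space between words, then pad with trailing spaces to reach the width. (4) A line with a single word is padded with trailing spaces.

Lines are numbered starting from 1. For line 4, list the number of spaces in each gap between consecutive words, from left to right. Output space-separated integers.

Line 1: ['by', 'big', 'sweet', 'butter'] (min_width=19, slack=0)
Line 2: ['computer', 'the'] (min_width=12, slack=7)
Line 3: ['evening', 'brick', 'for'] (min_width=17, slack=2)
Line 4: ['diamond', 'that'] (min_width=12, slack=7)
Line 5: ['address', 'photograph'] (min_width=18, slack=1)
Line 6: ['fruit', 'early', 'metal'] (min_width=17, slack=2)
Line 7: ['sweet'] (min_width=5, slack=14)

Answer: 8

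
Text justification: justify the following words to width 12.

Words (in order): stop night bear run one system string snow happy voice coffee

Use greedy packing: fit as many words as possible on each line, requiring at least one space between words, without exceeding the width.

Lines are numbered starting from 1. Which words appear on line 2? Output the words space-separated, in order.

Line 1: ['stop', 'night'] (min_width=10, slack=2)
Line 2: ['bear', 'run', 'one'] (min_width=12, slack=0)
Line 3: ['system'] (min_width=6, slack=6)
Line 4: ['string', 'snow'] (min_width=11, slack=1)
Line 5: ['happy', 'voice'] (min_width=11, slack=1)
Line 6: ['coffee'] (min_width=6, slack=6)

Answer: bear run one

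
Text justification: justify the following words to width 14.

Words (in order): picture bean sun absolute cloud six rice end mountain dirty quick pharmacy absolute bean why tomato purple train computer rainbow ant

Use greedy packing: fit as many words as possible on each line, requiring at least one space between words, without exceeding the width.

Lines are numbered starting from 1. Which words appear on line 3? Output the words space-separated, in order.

Line 1: ['picture', 'bean'] (min_width=12, slack=2)
Line 2: ['sun', 'absolute'] (min_width=12, slack=2)
Line 3: ['cloud', 'six', 'rice'] (min_width=14, slack=0)
Line 4: ['end', 'mountain'] (min_width=12, slack=2)
Line 5: ['dirty', 'quick'] (min_width=11, slack=3)
Line 6: ['pharmacy'] (min_width=8, slack=6)
Line 7: ['absolute', 'bean'] (min_width=13, slack=1)
Line 8: ['why', 'tomato'] (min_width=10, slack=4)
Line 9: ['purple', 'train'] (min_width=12, slack=2)
Line 10: ['computer'] (min_width=8, slack=6)
Line 11: ['rainbow', 'ant'] (min_width=11, slack=3)

Answer: cloud six rice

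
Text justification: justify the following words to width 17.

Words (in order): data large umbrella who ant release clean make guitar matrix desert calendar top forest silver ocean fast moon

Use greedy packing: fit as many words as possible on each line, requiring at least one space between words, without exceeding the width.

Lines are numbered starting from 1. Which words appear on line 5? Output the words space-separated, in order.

Line 1: ['data', 'large'] (min_width=10, slack=7)
Line 2: ['umbrella', 'who', 'ant'] (min_width=16, slack=1)
Line 3: ['release', 'clean'] (min_width=13, slack=4)
Line 4: ['make', 'guitar'] (min_width=11, slack=6)
Line 5: ['matrix', 'desert'] (min_width=13, slack=4)
Line 6: ['calendar', 'top'] (min_width=12, slack=5)
Line 7: ['forest', 'silver'] (min_width=13, slack=4)
Line 8: ['ocean', 'fast', 'moon'] (min_width=15, slack=2)

Answer: matrix desert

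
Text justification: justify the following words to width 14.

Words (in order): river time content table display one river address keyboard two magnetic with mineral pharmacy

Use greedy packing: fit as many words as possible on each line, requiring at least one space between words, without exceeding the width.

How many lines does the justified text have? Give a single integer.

Answer: 8

Derivation:
Line 1: ['river', 'time'] (min_width=10, slack=4)
Line 2: ['content', 'table'] (min_width=13, slack=1)
Line 3: ['display', 'one'] (min_width=11, slack=3)
Line 4: ['river', 'address'] (min_width=13, slack=1)
Line 5: ['keyboard', 'two'] (min_width=12, slack=2)
Line 6: ['magnetic', 'with'] (min_width=13, slack=1)
Line 7: ['mineral'] (min_width=7, slack=7)
Line 8: ['pharmacy'] (min_width=8, slack=6)
Total lines: 8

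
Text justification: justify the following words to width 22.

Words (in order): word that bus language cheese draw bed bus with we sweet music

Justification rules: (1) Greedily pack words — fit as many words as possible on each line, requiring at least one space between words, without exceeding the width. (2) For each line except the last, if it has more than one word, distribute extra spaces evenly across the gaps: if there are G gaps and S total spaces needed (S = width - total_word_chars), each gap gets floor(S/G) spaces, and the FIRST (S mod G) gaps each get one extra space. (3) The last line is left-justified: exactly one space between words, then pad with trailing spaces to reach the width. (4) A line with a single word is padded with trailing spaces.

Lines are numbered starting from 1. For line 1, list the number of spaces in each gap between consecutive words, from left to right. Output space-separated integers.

Answer: 1 1 1

Derivation:
Line 1: ['word', 'that', 'bus', 'language'] (min_width=22, slack=0)
Line 2: ['cheese', 'draw', 'bed', 'bus'] (min_width=19, slack=3)
Line 3: ['with', 'we', 'sweet', 'music'] (min_width=19, slack=3)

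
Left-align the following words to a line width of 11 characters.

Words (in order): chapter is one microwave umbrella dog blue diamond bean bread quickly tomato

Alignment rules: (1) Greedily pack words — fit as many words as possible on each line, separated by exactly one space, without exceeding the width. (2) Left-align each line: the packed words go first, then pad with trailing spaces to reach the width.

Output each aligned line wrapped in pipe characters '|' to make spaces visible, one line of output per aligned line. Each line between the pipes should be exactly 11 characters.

Answer: |chapter is |
|one        |
|microwave  |
|umbrella   |
|dog blue   |
|diamond    |
|bean bread |
|quickly    |
|tomato     |

Derivation:
Line 1: ['chapter', 'is'] (min_width=10, slack=1)
Line 2: ['one'] (min_width=3, slack=8)
Line 3: ['microwave'] (min_width=9, slack=2)
Line 4: ['umbrella'] (min_width=8, slack=3)
Line 5: ['dog', 'blue'] (min_width=8, slack=3)
Line 6: ['diamond'] (min_width=7, slack=4)
Line 7: ['bean', 'bread'] (min_width=10, slack=1)
Line 8: ['quickly'] (min_width=7, slack=4)
Line 9: ['tomato'] (min_width=6, slack=5)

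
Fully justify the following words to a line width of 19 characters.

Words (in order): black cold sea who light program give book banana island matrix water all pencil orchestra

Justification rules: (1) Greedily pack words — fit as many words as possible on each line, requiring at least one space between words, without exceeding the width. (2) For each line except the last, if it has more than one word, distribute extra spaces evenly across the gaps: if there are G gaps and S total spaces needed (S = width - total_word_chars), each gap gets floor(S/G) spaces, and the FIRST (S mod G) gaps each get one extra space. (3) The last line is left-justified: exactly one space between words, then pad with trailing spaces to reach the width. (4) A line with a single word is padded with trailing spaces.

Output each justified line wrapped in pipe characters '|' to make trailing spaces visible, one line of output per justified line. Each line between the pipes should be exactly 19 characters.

Answer: |black  cold sea who|
|light  program give|
|book  banana island|
|matrix   water  all|
|pencil orchestra   |

Derivation:
Line 1: ['black', 'cold', 'sea', 'who'] (min_width=18, slack=1)
Line 2: ['light', 'program', 'give'] (min_width=18, slack=1)
Line 3: ['book', 'banana', 'island'] (min_width=18, slack=1)
Line 4: ['matrix', 'water', 'all'] (min_width=16, slack=3)
Line 5: ['pencil', 'orchestra'] (min_width=16, slack=3)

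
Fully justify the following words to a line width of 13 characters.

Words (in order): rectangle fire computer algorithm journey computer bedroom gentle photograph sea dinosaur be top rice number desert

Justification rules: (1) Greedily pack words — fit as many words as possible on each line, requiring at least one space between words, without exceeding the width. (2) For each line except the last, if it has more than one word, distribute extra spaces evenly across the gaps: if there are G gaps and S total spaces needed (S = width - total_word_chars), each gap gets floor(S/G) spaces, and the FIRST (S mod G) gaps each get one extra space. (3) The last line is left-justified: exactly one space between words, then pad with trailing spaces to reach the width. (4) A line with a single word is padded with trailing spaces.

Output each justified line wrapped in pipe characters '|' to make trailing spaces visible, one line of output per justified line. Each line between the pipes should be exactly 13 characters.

Line 1: ['rectangle'] (min_width=9, slack=4)
Line 2: ['fire', 'computer'] (min_width=13, slack=0)
Line 3: ['algorithm'] (min_width=9, slack=4)
Line 4: ['journey'] (min_width=7, slack=6)
Line 5: ['computer'] (min_width=8, slack=5)
Line 6: ['bedroom'] (min_width=7, slack=6)
Line 7: ['gentle'] (min_width=6, slack=7)
Line 8: ['photograph'] (min_width=10, slack=3)
Line 9: ['sea', 'dinosaur'] (min_width=12, slack=1)
Line 10: ['be', 'top', 'rice'] (min_width=11, slack=2)
Line 11: ['number', 'desert'] (min_width=13, slack=0)

Answer: |rectangle    |
|fire computer|
|algorithm    |
|journey      |
|computer     |
|bedroom      |
|gentle       |
|photograph   |
|sea  dinosaur|
|be  top  rice|
|number desert|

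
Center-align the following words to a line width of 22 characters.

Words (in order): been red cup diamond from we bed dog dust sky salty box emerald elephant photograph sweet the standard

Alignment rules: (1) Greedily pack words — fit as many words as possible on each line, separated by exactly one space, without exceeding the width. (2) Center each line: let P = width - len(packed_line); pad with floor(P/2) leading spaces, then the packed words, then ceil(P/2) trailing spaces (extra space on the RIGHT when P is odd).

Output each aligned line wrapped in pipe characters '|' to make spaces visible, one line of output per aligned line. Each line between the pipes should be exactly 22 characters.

Answer: | been red cup diamond |
| from we bed dog dust |
|sky salty box emerald |
| elephant photograph  |
|  sweet the standard  |

Derivation:
Line 1: ['been', 'red', 'cup', 'diamond'] (min_width=20, slack=2)
Line 2: ['from', 'we', 'bed', 'dog', 'dust'] (min_width=20, slack=2)
Line 3: ['sky', 'salty', 'box', 'emerald'] (min_width=21, slack=1)
Line 4: ['elephant', 'photograph'] (min_width=19, slack=3)
Line 5: ['sweet', 'the', 'standard'] (min_width=18, slack=4)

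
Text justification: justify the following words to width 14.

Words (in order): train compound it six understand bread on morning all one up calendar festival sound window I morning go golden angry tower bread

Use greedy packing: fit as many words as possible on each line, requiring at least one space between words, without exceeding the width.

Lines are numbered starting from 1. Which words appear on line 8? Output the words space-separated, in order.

Answer: festival sound

Derivation:
Line 1: ['train', 'compound'] (min_width=14, slack=0)
Line 2: ['it', 'six'] (min_width=6, slack=8)
Line 3: ['understand'] (min_width=10, slack=4)
Line 4: ['bread', 'on'] (min_width=8, slack=6)
Line 5: ['morning', 'all'] (min_width=11, slack=3)
Line 6: ['one', 'up'] (min_width=6, slack=8)
Line 7: ['calendar'] (min_width=8, slack=6)
Line 8: ['festival', 'sound'] (min_width=14, slack=0)
Line 9: ['window', 'I'] (min_width=8, slack=6)
Line 10: ['morning', 'go'] (min_width=10, slack=4)
Line 11: ['golden', 'angry'] (min_width=12, slack=2)
Line 12: ['tower', 'bread'] (min_width=11, slack=3)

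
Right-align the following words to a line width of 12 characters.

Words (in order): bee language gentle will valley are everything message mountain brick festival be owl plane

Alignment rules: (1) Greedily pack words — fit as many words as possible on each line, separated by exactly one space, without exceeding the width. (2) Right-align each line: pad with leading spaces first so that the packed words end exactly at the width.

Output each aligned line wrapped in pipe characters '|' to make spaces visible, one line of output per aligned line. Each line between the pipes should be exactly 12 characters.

Answer: |bee language|
| gentle will|
|  valley are|
|  everything|
|     message|
|    mountain|
|       brick|
| festival be|
|   owl plane|

Derivation:
Line 1: ['bee', 'language'] (min_width=12, slack=0)
Line 2: ['gentle', 'will'] (min_width=11, slack=1)
Line 3: ['valley', 'are'] (min_width=10, slack=2)
Line 4: ['everything'] (min_width=10, slack=2)
Line 5: ['message'] (min_width=7, slack=5)
Line 6: ['mountain'] (min_width=8, slack=4)
Line 7: ['brick'] (min_width=5, slack=7)
Line 8: ['festival', 'be'] (min_width=11, slack=1)
Line 9: ['owl', 'plane'] (min_width=9, slack=3)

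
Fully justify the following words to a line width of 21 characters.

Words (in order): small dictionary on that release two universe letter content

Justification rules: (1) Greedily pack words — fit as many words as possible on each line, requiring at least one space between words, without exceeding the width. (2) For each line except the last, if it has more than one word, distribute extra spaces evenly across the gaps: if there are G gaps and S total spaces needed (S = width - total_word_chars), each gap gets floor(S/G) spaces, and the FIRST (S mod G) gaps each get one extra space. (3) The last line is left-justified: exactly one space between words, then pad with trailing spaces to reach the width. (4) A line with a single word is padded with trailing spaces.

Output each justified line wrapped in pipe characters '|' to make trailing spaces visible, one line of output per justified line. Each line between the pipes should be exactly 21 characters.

Line 1: ['small', 'dictionary', 'on'] (min_width=19, slack=2)
Line 2: ['that', 'release', 'two'] (min_width=16, slack=5)
Line 3: ['universe', 'letter'] (min_width=15, slack=6)
Line 4: ['content'] (min_width=7, slack=14)

Answer: |small  dictionary  on|
|that    release   two|
|universe       letter|
|content              |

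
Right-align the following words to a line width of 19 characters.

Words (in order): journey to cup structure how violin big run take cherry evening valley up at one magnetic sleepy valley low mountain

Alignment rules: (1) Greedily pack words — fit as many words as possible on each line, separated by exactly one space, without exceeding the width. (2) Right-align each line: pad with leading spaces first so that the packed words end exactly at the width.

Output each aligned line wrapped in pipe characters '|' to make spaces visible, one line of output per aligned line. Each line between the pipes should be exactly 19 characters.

Line 1: ['journey', 'to', 'cup'] (min_width=14, slack=5)
Line 2: ['structure', 'how'] (min_width=13, slack=6)
Line 3: ['violin', 'big', 'run', 'take'] (min_width=19, slack=0)
Line 4: ['cherry', 'evening'] (min_width=14, slack=5)
Line 5: ['valley', 'up', 'at', 'one'] (min_width=16, slack=3)
Line 6: ['magnetic', 'sleepy'] (min_width=15, slack=4)
Line 7: ['valley', 'low', 'mountain'] (min_width=19, slack=0)

Answer: |     journey to cup|
|      structure how|
|violin big run take|
|     cherry evening|
|   valley up at one|
|    magnetic sleepy|
|valley low mountain|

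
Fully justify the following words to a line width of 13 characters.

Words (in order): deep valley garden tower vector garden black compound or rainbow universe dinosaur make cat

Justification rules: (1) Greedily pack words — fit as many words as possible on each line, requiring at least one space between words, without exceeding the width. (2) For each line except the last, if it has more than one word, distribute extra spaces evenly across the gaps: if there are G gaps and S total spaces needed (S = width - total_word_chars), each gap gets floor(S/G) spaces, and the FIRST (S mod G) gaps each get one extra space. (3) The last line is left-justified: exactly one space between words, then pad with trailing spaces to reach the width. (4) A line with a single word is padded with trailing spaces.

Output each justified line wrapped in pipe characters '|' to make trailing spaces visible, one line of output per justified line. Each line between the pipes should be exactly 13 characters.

Answer: |deep   valley|
|garden  tower|
|vector garden|
|black        |
|compound   or|
|rainbow      |
|universe     |
|dinosaur make|
|cat          |

Derivation:
Line 1: ['deep', 'valley'] (min_width=11, slack=2)
Line 2: ['garden', 'tower'] (min_width=12, slack=1)
Line 3: ['vector', 'garden'] (min_width=13, slack=0)
Line 4: ['black'] (min_width=5, slack=8)
Line 5: ['compound', 'or'] (min_width=11, slack=2)
Line 6: ['rainbow'] (min_width=7, slack=6)
Line 7: ['universe'] (min_width=8, slack=5)
Line 8: ['dinosaur', 'make'] (min_width=13, slack=0)
Line 9: ['cat'] (min_width=3, slack=10)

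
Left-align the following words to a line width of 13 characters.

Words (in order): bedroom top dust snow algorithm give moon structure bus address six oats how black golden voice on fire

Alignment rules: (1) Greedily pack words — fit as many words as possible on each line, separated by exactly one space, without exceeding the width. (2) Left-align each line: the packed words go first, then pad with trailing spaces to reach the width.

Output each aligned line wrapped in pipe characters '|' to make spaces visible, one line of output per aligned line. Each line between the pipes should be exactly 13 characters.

Answer: |bedroom top  |
|dust snow    |
|algorithm    |
|give moon    |
|structure bus|
|address six  |
|oats how     |
|black golden |
|voice on fire|

Derivation:
Line 1: ['bedroom', 'top'] (min_width=11, slack=2)
Line 2: ['dust', 'snow'] (min_width=9, slack=4)
Line 3: ['algorithm'] (min_width=9, slack=4)
Line 4: ['give', 'moon'] (min_width=9, slack=4)
Line 5: ['structure', 'bus'] (min_width=13, slack=0)
Line 6: ['address', 'six'] (min_width=11, slack=2)
Line 7: ['oats', 'how'] (min_width=8, slack=5)
Line 8: ['black', 'golden'] (min_width=12, slack=1)
Line 9: ['voice', 'on', 'fire'] (min_width=13, slack=0)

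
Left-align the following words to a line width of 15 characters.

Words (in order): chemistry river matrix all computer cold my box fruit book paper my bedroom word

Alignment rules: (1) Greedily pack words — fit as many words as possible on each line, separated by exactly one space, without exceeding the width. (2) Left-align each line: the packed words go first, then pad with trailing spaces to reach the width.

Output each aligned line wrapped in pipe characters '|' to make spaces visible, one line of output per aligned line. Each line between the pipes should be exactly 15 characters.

Line 1: ['chemistry', 'river'] (min_width=15, slack=0)
Line 2: ['matrix', 'all'] (min_width=10, slack=5)
Line 3: ['computer', 'cold'] (min_width=13, slack=2)
Line 4: ['my', 'box', 'fruit'] (min_width=12, slack=3)
Line 5: ['book', 'paper', 'my'] (min_width=13, slack=2)
Line 6: ['bedroom', 'word'] (min_width=12, slack=3)

Answer: |chemistry river|
|matrix all     |
|computer cold  |
|my box fruit   |
|book paper my  |
|bedroom word   |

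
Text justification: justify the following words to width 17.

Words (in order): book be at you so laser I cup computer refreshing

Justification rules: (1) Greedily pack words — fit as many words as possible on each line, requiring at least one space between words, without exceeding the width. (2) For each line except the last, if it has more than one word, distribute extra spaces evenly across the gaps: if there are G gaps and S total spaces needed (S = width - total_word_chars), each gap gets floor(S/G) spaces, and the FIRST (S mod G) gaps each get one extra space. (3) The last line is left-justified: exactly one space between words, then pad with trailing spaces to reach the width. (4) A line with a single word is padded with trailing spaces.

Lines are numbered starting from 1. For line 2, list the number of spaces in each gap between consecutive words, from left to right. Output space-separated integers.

Answer: 4 4

Derivation:
Line 1: ['book', 'be', 'at', 'you', 'so'] (min_width=17, slack=0)
Line 2: ['laser', 'I', 'cup'] (min_width=11, slack=6)
Line 3: ['computer'] (min_width=8, slack=9)
Line 4: ['refreshing'] (min_width=10, slack=7)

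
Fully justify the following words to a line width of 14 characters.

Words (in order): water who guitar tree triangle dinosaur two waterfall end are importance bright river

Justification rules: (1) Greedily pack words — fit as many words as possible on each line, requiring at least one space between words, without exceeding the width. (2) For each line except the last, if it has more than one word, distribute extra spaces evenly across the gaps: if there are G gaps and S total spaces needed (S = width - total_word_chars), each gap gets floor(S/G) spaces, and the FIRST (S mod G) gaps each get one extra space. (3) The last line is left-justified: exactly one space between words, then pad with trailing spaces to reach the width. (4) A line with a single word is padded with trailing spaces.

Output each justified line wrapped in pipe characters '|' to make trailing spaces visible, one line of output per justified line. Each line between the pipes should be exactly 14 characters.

Line 1: ['water', 'who'] (min_width=9, slack=5)
Line 2: ['guitar', 'tree'] (min_width=11, slack=3)
Line 3: ['triangle'] (min_width=8, slack=6)
Line 4: ['dinosaur', 'two'] (min_width=12, slack=2)
Line 5: ['waterfall', 'end'] (min_width=13, slack=1)
Line 6: ['are', 'importance'] (min_width=14, slack=0)
Line 7: ['bright', 'river'] (min_width=12, slack=2)

Answer: |water      who|
|guitar    tree|
|triangle      |
|dinosaur   two|
|waterfall  end|
|are importance|
|bright river  |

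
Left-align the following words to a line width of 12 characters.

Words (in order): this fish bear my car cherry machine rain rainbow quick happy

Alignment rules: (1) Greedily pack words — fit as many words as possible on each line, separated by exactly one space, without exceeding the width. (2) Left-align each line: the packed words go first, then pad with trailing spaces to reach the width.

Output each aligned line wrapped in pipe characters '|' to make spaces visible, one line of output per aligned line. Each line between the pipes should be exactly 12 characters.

Answer: |this fish   |
|bear my car |
|cherry      |
|machine rain|
|rainbow     |
|quick happy |

Derivation:
Line 1: ['this', 'fish'] (min_width=9, slack=3)
Line 2: ['bear', 'my', 'car'] (min_width=11, slack=1)
Line 3: ['cherry'] (min_width=6, slack=6)
Line 4: ['machine', 'rain'] (min_width=12, slack=0)
Line 5: ['rainbow'] (min_width=7, slack=5)
Line 6: ['quick', 'happy'] (min_width=11, slack=1)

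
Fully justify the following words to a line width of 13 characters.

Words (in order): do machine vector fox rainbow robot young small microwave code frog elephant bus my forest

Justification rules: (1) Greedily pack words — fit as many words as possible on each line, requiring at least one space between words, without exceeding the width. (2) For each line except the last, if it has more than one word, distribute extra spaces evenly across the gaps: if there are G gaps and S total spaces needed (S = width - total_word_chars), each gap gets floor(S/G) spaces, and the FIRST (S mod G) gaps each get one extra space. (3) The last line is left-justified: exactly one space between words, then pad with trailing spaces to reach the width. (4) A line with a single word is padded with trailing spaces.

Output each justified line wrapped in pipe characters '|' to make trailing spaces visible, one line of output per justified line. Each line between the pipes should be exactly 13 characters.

Line 1: ['do', 'machine'] (min_width=10, slack=3)
Line 2: ['vector', 'fox'] (min_width=10, slack=3)
Line 3: ['rainbow', 'robot'] (min_width=13, slack=0)
Line 4: ['young', 'small'] (min_width=11, slack=2)
Line 5: ['microwave'] (min_width=9, slack=4)
Line 6: ['code', 'frog'] (min_width=9, slack=4)
Line 7: ['elephant', 'bus'] (min_width=12, slack=1)
Line 8: ['my', 'forest'] (min_width=9, slack=4)

Answer: |do    machine|
|vector    fox|
|rainbow robot|
|young   small|
|microwave    |
|code     frog|
|elephant  bus|
|my forest    |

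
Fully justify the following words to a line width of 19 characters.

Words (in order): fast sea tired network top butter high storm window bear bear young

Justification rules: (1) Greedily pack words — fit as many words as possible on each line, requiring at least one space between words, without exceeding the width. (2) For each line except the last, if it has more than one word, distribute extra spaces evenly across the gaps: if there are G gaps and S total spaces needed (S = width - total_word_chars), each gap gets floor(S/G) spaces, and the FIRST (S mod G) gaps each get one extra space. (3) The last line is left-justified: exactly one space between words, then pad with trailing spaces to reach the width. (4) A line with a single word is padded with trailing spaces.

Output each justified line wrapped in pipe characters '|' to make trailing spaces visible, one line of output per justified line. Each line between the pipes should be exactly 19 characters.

Answer: |fast    sea   tired|
|network  top butter|
|high  storm  window|
|bear bear young    |

Derivation:
Line 1: ['fast', 'sea', 'tired'] (min_width=14, slack=5)
Line 2: ['network', 'top', 'butter'] (min_width=18, slack=1)
Line 3: ['high', 'storm', 'window'] (min_width=17, slack=2)
Line 4: ['bear', 'bear', 'young'] (min_width=15, slack=4)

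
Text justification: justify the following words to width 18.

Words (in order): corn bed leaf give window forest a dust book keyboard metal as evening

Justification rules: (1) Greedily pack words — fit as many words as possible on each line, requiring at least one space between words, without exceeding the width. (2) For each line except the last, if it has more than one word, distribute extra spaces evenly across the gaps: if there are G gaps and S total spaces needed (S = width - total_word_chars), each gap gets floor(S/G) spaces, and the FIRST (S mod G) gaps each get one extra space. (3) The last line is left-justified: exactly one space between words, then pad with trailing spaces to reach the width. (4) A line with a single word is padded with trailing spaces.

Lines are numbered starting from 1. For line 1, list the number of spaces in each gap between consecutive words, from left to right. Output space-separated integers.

Line 1: ['corn', 'bed', 'leaf', 'give'] (min_width=18, slack=0)
Line 2: ['window', 'forest', 'a'] (min_width=15, slack=3)
Line 3: ['dust', 'book', 'keyboard'] (min_width=18, slack=0)
Line 4: ['metal', 'as', 'evening'] (min_width=16, slack=2)

Answer: 1 1 1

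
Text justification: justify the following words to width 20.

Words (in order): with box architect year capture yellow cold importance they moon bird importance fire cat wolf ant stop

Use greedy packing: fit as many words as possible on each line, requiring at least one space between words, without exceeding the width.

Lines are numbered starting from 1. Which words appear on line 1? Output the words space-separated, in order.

Line 1: ['with', 'box', 'architect'] (min_width=18, slack=2)
Line 2: ['year', 'capture', 'yellow'] (min_width=19, slack=1)
Line 3: ['cold', 'importance', 'they'] (min_width=20, slack=0)
Line 4: ['moon', 'bird', 'importance'] (min_width=20, slack=0)
Line 5: ['fire', 'cat', 'wolf', 'ant'] (min_width=17, slack=3)
Line 6: ['stop'] (min_width=4, slack=16)

Answer: with box architect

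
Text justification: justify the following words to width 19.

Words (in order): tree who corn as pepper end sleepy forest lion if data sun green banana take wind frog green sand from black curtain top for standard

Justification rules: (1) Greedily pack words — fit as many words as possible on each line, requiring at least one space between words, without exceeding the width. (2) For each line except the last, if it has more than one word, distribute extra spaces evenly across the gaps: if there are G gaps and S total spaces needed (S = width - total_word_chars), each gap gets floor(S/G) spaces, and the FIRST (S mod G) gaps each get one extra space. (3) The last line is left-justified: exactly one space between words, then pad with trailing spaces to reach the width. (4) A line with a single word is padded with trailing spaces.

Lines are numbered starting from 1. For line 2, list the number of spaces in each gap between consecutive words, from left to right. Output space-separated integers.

Line 1: ['tree', 'who', 'corn', 'as'] (min_width=16, slack=3)
Line 2: ['pepper', 'end', 'sleepy'] (min_width=17, slack=2)
Line 3: ['forest', 'lion', 'if', 'data'] (min_width=19, slack=0)
Line 4: ['sun', 'green', 'banana'] (min_width=16, slack=3)
Line 5: ['take', 'wind', 'frog'] (min_width=14, slack=5)
Line 6: ['green', 'sand', 'from'] (min_width=15, slack=4)
Line 7: ['black', 'curtain', 'top'] (min_width=17, slack=2)
Line 8: ['for', 'standard'] (min_width=12, slack=7)

Answer: 2 2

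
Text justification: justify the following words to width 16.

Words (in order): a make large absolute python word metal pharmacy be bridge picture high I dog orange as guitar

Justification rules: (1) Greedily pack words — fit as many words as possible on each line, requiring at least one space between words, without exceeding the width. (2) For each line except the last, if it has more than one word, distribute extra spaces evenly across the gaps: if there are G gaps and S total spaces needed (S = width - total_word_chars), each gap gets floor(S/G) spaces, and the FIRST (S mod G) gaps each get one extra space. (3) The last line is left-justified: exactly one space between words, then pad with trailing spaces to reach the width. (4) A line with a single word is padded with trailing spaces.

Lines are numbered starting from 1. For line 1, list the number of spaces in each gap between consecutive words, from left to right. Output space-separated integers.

Answer: 3 3

Derivation:
Line 1: ['a', 'make', 'large'] (min_width=12, slack=4)
Line 2: ['absolute', 'python'] (min_width=15, slack=1)
Line 3: ['word', 'metal'] (min_width=10, slack=6)
Line 4: ['pharmacy', 'be'] (min_width=11, slack=5)
Line 5: ['bridge', 'picture'] (min_width=14, slack=2)
Line 6: ['high', 'I', 'dog'] (min_width=10, slack=6)
Line 7: ['orange', 'as', 'guitar'] (min_width=16, slack=0)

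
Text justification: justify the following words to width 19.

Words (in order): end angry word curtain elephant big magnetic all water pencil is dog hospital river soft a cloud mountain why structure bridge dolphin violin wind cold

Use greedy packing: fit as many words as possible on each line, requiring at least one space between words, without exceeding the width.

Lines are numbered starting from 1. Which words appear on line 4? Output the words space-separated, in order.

Answer: water pencil is dog

Derivation:
Line 1: ['end', 'angry', 'word'] (min_width=14, slack=5)
Line 2: ['curtain', 'elephant'] (min_width=16, slack=3)
Line 3: ['big', 'magnetic', 'all'] (min_width=16, slack=3)
Line 4: ['water', 'pencil', 'is', 'dog'] (min_width=19, slack=0)
Line 5: ['hospital', 'river', 'soft'] (min_width=19, slack=0)
Line 6: ['a', 'cloud', 'mountain'] (min_width=16, slack=3)
Line 7: ['why', 'structure'] (min_width=13, slack=6)
Line 8: ['bridge', 'dolphin'] (min_width=14, slack=5)
Line 9: ['violin', 'wind', 'cold'] (min_width=16, slack=3)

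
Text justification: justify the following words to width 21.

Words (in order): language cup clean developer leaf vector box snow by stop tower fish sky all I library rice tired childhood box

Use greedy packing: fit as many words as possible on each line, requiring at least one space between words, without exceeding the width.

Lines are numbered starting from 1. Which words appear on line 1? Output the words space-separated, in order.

Answer: language cup clean

Derivation:
Line 1: ['language', 'cup', 'clean'] (min_width=18, slack=3)
Line 2: ['developer', 'leaf', 'vector'] (min_width=21, slack=0)
Line 3: ['box', 'snow', 'by', 'stop'] (min_width=16, slack=5)
Line 4: ['tower', 'fish', 'sky', 'all', 'I'] (min_width=20, slack=1)
Line 5: ['library', 'rice', 'tired'] (min_width=18, slack=3)
Line 6: ['childhood', 'box'] (min_width=13, slack=8)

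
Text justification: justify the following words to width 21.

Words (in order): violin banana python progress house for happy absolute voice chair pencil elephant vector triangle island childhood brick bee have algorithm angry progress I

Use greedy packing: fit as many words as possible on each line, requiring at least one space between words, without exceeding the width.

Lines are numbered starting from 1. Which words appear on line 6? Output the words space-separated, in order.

Line 1: ['violin', 'banana', 'python'] (min_width=20, slack=1)
Line 2: ['progress', 'house', 'for'] (min_width=18, slack=3)
Line 3: ['happy', 'absolute', 'voice'] (min_width=20, slack=1)
Line 4: ['chair', 'pencil', 'elephant'] (min_width=21, slack=0)
Line 5: ['vector', 'triangle'] (min_width=15, slack=6)
Line 6: ['island', 'childhood'] (min_width=16, slack=5)
Line 7: ['brick', 'bee', 'have'] (min_width=14, slack=7)
Line 8: ['algorithm', 'angry'] (min_width=15, slack=6)
Line 9: ['progress', 'I'] (min_width=10, slack=11)

Answer: island childhood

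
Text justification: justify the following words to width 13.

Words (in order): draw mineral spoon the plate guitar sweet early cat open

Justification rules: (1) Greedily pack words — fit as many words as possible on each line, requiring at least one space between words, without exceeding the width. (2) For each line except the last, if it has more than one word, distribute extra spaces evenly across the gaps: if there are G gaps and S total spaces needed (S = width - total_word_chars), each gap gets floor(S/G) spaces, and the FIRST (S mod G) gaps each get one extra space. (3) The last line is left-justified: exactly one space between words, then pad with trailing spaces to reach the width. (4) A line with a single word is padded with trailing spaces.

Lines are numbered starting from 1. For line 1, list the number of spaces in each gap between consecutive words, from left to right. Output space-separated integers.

Answer: 2

Derivation:
Line 1: ['draw', 'mineral'] (min_width=12, slack=1)
Line 2: ['spoon', 'the'] (min_width=9, slack=4)
Line 3: ['plate', 'guitar'] (min_width=12, slack=1)
Line 4: ['sweet', 'early'] (min_width=11, slack=2)
Line 5: ['cat', 'open'] (min_width=8, slack=5)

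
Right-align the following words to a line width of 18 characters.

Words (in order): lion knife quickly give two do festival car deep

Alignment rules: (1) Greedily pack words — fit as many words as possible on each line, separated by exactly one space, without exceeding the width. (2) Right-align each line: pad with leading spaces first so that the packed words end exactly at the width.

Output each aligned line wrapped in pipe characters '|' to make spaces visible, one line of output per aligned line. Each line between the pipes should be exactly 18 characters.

Answer: |lion knife quickly|
|       give two do|
| festival car deep|

Derivation:
Line 1: ['lion', 'knife', 'quickly'] (min_width=18, slack=0)
Line 2: ['give', 'two', 'do'] (min_width=11, slack=7)
Line 3: ['festival', 'car', 'deep'] (min_width=17, slack=1)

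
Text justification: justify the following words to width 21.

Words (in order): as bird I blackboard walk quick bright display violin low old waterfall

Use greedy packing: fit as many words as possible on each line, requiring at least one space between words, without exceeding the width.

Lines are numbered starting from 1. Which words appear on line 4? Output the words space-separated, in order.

Line 1: ['as', 'bird', 'I', 'blackboard'] (min_width=20, slack=1)
Line 2: ['walk', 'quick', 'bright'] (min_width=17, slack=4)
Line 3: ['display', 'violin', 'low'] (min_width=18, slack=3)
Line 4: ['old', 'waterfall'] (min_width=13, slack=8)

Answer: old waterfall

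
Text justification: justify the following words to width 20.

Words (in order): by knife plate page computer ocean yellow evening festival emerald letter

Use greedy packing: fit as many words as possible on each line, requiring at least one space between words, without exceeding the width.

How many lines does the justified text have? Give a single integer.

Answer: 5

Derivation:
Line 1: ['by', 'knife', 'plate', 'page'] (min_width=19, slack=1)
Line 2: ['computer', 'ocean'] (min_width=14, slack=6)
Line 3: ['yellow', 'evening'] (min_width=14, slack=6)
Line 4: ['festival', 'emerald'] (min_width=16, slack=4)
Line 5: ['letter'] (min_width=6, slack=14)
Total lines: 5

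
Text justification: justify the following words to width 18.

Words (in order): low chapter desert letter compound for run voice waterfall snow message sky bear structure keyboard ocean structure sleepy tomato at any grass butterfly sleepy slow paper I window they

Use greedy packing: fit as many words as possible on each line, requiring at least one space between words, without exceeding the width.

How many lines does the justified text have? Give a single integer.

Answer: 12

Derivation:
Line 1: ['low', 'chapter', 'desert'] (min_width=18, slack=0)
Line 2: ['letter', 'compound'] (min_width=15, slack=3)
Line 3: ['for', 'run', 'voice'] (min_width=13, slack=5)
Line 4: ['waterfall', 'snow'] (min_width=14, slack=4)
Line 5: ['message', 'sky', 'bear'] (min_width=16, slack=2)
Line 6: ['structure', 'keyboard'] (min_width=18, slack=0)
Line 7: ['ocean', 'structure'] (min_width=15, slack=3)
Line 8: ['sleepy', 'tomato', 'at'] (min_width=16, slack=2)
Line 9: ['any', 'grass'] (min_width=9, slack=9)
Line 10: ['butterfly', 'sleepy'] (min_width=16, slack=2)
Line 11: ['slow', 'paper', 'I'] (min_width=12, slack=6)
Line 12: ['window', 'they'] (min_width=11, slack=7)
Total lines: 12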